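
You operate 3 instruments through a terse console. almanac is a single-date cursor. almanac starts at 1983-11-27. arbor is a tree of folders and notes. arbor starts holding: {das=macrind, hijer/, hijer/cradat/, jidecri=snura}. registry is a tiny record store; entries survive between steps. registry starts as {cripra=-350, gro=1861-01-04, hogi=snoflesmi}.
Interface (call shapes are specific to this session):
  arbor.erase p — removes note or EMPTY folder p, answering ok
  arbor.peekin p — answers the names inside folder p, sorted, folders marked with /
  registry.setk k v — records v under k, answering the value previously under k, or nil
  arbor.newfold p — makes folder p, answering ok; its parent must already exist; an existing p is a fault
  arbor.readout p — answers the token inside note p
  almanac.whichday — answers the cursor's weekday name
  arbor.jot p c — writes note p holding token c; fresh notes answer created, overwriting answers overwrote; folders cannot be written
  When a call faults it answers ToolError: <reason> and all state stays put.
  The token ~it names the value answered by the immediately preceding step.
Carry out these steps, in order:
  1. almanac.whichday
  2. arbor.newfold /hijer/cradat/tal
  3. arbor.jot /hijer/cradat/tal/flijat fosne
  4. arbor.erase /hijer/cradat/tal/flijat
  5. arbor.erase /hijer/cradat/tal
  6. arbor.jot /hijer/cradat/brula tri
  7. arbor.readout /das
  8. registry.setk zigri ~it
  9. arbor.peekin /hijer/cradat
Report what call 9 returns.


// whichday() : Sunday
// newfold(p→/hijer/cradat/tal) : ok
// jot(p→/hijer/cradat/tal/flijat, c→fosne) : created
// erase(p→/hijer/cradat/tal/flijat) : ok
// erase(p→/hijer/cradat/tal) : ok
// jot(p→/hijer/cradat/brula, c→tri) : created
// readout(p→/das) : macrind
// setk(k→zigri, v→~it) : nil
// peekin(p→/hijer/cradat) : [brula]

Answer: [brula]


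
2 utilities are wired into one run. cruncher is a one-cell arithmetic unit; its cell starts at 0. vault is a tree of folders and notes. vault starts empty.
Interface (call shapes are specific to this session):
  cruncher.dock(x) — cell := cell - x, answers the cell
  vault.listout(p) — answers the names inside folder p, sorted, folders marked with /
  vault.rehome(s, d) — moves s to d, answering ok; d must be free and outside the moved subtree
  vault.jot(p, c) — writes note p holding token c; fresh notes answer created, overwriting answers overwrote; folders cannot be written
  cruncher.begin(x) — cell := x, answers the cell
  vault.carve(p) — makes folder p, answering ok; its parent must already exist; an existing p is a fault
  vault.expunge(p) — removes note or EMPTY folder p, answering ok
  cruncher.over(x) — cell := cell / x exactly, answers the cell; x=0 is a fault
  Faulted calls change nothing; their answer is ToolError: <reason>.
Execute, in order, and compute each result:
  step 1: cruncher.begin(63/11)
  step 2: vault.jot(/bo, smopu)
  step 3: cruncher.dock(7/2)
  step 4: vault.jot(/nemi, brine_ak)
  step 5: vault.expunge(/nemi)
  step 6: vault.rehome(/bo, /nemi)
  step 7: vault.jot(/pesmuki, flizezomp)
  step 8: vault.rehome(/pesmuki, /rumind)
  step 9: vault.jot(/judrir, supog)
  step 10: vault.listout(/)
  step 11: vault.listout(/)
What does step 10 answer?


% 1. begin(x→63/11) -> 63/11
% 2. jot(p→/bo, c→smopu) -> created
% 3. dock(x→7/2) -> 49/22
% 4. jot(p→/nemi, c→brine_ak) -> created
% 5. expunge(p→/nemi) -> ok
% 6. rehome(s→/bo, d→/nemi) -> ok
% 7. jot(p→/pesmuki, c→flizezomp) -> created
% 8. rehome(s→/pesmuki, d→/rumind) -> ok
% 9. jot(p→/judrir, c→supog) -> created
% 10. listout(p→/) -> [judrir, nemi, rumind]
% 11. listout(p→/) -> [judrir, nemi, rumind]

Answer: [judrir, nemi, rumind]


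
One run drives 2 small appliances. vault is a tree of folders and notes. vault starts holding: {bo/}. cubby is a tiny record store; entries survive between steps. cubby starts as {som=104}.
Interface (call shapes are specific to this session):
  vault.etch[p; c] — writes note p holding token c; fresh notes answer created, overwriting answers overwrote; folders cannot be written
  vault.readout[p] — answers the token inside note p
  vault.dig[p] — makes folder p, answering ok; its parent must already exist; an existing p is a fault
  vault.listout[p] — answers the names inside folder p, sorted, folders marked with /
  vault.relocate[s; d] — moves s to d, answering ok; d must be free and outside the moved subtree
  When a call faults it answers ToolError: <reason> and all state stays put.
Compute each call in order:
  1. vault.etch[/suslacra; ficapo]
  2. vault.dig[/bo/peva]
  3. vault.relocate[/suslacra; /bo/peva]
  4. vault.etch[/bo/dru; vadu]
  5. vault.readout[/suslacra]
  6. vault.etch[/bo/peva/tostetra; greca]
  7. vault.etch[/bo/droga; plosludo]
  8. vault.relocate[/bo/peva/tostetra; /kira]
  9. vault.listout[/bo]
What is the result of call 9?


>> etch(p=/suslacra, c=ficapo)
<< created
>> dig(p=/bo/peva)
<< ok
>> relocate(s=/suslacra, d=/bo/peva)
<< ToolError: exists
>> etch(p=/bo/dru, c=vadu)
<< created
>> readout(p=/suslacra)
<< ficapo
>> etch(p=/bo/peva/tostetra, c=greca)
<< created
>> etch(p=/bo/droga, c=plosludo)
<< created
>> relocate(s=/bo/peva/tostetra, d=/kira)
<< ok
>> listout(p=/bo)
<< [droga, dru, peva/]

Answer: [droga, dru, peva/]


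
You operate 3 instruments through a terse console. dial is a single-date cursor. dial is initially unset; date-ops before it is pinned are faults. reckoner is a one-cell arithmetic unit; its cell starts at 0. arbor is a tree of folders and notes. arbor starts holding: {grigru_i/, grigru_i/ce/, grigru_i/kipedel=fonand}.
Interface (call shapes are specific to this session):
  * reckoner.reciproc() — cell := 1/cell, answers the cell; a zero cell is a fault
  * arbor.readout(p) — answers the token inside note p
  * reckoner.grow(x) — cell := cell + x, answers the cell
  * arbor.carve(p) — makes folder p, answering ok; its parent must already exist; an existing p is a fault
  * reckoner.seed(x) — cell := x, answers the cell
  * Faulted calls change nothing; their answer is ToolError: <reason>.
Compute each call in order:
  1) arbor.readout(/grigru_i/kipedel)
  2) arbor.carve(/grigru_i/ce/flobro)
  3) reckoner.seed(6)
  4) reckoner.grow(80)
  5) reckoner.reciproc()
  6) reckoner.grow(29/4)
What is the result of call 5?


·→ readout(/grigru_i/kipedel)
·← fonand
·→ carve(/grigru_i/ce/flobro)
·← ok
·→ seed(6)
·← 6
·→ grow(80)
·← 86
·→ reciproc()
·← 1/86
·→ grow(29/4)
·← 1249/172

Answer: 1/86


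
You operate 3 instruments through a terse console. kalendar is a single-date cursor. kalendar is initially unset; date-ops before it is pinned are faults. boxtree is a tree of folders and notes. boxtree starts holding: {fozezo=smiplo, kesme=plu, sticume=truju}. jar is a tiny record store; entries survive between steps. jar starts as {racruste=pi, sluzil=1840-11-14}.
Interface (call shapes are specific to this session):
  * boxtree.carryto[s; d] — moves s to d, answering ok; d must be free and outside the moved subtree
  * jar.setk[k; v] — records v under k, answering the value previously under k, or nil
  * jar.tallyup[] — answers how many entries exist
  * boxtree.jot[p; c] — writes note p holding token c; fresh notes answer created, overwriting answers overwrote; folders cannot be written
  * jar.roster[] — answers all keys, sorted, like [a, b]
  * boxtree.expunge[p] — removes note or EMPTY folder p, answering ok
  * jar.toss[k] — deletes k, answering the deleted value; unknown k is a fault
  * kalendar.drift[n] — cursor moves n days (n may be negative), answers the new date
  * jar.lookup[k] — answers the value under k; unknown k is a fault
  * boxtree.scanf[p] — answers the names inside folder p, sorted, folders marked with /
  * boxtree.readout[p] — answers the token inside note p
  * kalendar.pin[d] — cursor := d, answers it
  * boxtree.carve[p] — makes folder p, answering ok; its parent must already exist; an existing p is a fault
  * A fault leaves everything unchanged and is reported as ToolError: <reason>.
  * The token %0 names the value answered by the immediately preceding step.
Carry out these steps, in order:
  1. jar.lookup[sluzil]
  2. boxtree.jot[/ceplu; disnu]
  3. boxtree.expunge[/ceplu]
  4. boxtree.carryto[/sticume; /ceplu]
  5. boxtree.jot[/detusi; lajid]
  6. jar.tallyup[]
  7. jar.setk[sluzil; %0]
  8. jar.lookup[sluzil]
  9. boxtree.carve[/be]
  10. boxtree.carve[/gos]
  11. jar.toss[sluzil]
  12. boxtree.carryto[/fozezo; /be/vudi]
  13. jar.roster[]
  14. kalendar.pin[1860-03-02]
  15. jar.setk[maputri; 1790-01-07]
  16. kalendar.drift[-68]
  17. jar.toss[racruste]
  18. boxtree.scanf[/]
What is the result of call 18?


CALL jar.lookup[k: sluzil]
RET  1840-11-14
CALL boxtree.jot[p: /ceplu; c: disnu]
RET  created
CALL boxtree.expunge[p: /ceplu]
RET  ok
CALL boxtree.carryto[s: /sticume; d: /ceplu]
RET  ok
CALL boxtree.jot[p: /detusi; c: lajid]
RET  created
CALL jar.tallyup[]
RET  2
CALL jar.setk[k: sluzil; v: %0]
RET  1840-11-14
CALL jar.lookup[k: sluzil]
RET  2
CALL boxtree.carve[p: /be]
RET  ok
CALL boxtree.carve[p: /gos]
RET  ok
CALL jar.toss[k: sluzil]
RET  2
CALL boxtree.carryto[s: /fozezo; d: /be/vudi]
RET  ok
CALL jar.roster[]
RET  [racruste]
CALL kalendar.pin[d: 1860-03-02]
RET  1860-03-02
CALL jar.setk[k: maputri; v: 1790-01-07]
RET  nil
CALL kalendar.drift[n: -68]
RET  1859-12-25
CALL jar.toss[k: racruste]
RET  pi
CALL boxtree.scanf[p: /]
RET  [be/, ceplu, detusi, gos/, kesme]

Answer: [be/, ceplu, detusi, gos/, kesme]


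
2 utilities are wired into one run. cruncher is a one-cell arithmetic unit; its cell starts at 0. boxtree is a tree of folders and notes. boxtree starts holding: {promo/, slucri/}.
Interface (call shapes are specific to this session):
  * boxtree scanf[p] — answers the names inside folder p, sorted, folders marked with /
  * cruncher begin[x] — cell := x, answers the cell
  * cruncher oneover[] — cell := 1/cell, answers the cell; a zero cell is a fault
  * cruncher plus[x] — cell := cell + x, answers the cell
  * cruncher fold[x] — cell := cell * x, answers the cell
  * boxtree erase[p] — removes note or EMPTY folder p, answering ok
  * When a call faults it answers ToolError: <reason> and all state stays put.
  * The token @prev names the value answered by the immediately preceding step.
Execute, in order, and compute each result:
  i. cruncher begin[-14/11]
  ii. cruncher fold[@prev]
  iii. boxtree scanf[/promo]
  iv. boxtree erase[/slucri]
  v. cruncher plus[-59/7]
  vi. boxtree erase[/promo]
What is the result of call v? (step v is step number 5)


Answer: -5767/847

Derivation:
>> cruncher begin(x: -14/11)
<< -14/11
>> cruncher fold(x: @prev)
<< 196/121
>> boxtree scanf(p: /promo)
<< []
>> boxtree erase(p: /slucri)
<< ok
>> cruncher plus(x: -59/7)
<< -5767/847
>> boxtree erase(p: /promo)
<< ok


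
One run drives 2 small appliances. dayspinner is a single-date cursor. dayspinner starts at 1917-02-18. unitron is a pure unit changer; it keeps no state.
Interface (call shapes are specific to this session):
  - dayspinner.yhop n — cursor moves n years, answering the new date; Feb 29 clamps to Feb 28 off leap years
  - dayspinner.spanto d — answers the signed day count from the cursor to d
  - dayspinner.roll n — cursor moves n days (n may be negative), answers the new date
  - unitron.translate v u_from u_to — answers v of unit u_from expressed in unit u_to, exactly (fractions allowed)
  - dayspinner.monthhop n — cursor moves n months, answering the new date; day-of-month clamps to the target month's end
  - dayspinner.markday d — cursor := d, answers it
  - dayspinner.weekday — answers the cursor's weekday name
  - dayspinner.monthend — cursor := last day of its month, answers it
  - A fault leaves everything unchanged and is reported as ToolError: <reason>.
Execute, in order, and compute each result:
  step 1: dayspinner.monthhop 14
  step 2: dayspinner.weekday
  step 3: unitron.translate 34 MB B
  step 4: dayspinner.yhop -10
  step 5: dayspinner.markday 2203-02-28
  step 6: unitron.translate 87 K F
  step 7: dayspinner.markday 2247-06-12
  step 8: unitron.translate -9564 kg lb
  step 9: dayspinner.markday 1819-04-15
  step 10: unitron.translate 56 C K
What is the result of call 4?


// 1. dayspinner.monthhop(14) == 1918-04-18
// 2. dayspinner.weekday() == Thursday
// 3. unitron.translate(34, MB, B) == 34000000
// 4. dayspinner.yhop(-10) == 1908-04-18
// 5. dayspinner.markday(2203-02-28) == 2203-02-28
// 6. unitron.translate(87, K, F) == -30307/100
// 7. dayspinner.markday(2247-06-12) == 2247-06-12
// 8. unitron.translate(-9564, kg, lb) == -956400000000/45359237
// 9. dayspinner.markday(1819-04-15) == 1819-04-15
// 10. unitron.translate(56, C, K) == 6583/20

Answer: 1908-04-18


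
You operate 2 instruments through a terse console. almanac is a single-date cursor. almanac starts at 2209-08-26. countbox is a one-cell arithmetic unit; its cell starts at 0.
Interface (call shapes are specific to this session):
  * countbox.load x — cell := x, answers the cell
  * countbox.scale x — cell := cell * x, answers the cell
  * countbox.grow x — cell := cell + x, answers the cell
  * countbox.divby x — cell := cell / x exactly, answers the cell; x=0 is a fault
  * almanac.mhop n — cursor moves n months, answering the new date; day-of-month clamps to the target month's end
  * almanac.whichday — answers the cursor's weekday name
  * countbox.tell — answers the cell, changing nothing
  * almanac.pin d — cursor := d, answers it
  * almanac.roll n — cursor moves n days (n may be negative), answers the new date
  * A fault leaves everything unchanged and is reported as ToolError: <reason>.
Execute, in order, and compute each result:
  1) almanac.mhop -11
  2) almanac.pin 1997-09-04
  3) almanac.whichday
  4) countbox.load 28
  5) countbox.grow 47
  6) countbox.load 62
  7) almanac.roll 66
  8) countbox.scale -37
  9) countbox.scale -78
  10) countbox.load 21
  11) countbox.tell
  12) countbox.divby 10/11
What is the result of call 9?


> mhop -11
  2208-09-26
> pin 1997-09-04
  1997-09-04
> whichday
  Thursday
> load 28
  28
> grow 47
  75
> load 62
  62
> roll 66
  1997-11-09
> scale -37
  -2294
> scale -78
  178932
> load 21
  21
> tell
  21
> divby 10/11
  231/10

Answer: 178932


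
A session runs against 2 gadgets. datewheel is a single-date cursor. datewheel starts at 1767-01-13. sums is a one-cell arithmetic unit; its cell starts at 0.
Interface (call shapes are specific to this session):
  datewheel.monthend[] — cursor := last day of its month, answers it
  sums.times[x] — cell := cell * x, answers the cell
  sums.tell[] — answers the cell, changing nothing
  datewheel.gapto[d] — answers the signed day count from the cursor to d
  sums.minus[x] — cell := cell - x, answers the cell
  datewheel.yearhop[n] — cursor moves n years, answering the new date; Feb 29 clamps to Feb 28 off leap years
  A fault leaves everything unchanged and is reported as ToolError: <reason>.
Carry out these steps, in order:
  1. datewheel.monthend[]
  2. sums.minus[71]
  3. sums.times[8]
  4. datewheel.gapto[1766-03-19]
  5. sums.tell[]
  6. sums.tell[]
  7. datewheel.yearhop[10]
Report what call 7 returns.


Answer: 1777-01-31

Derivation:
! datewheel.monthend() ~> 1767-01-31
! sums.minus(x→71) ~> -71
! sums.times(x→8) ~> -568
! datewheel.gapto(d→1766-03-19) ~> -318
! sums.tell() ~> -568
! sums.tell() ~> -568
! datewheel.yearhop(n→10) ~> 1777-01-31


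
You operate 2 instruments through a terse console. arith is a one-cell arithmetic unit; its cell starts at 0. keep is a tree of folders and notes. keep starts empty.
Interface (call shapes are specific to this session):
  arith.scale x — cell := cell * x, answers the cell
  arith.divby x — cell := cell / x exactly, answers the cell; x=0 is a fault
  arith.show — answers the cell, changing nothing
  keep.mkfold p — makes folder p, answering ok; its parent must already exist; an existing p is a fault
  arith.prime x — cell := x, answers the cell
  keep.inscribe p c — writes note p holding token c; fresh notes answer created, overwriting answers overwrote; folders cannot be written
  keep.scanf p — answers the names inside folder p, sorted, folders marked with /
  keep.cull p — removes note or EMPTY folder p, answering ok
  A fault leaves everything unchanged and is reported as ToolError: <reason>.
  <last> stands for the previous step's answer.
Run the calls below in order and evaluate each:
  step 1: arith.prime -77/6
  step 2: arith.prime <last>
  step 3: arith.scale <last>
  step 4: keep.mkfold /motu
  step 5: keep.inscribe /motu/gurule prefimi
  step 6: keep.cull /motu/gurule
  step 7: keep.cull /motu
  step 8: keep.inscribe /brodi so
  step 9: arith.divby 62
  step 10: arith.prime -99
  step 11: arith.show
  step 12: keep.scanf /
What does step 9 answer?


Answer: 5929/2232

Derivation:
% arith.prime x='-77/6'
  -77/6
% arith.prime x='<last>'
  -77/6
% arith.scale x='<last>'
  5929/36
% keep.mkfold p='/motu'
  ok
% keep.inscribe p='/motu/gurule' c='prefimi'
  created
% keep.cull p='/motu/gurule'
  ok
% keep.cull p='/motu'
  ok
% keep.inscribe p='/brodi' c='so'
  created
% arith.divby x='62'
  5929/2232
% arith.prime x='-99'
  -99
% arith.show
  -99
% keep.scanf p='/'
  [brodi]


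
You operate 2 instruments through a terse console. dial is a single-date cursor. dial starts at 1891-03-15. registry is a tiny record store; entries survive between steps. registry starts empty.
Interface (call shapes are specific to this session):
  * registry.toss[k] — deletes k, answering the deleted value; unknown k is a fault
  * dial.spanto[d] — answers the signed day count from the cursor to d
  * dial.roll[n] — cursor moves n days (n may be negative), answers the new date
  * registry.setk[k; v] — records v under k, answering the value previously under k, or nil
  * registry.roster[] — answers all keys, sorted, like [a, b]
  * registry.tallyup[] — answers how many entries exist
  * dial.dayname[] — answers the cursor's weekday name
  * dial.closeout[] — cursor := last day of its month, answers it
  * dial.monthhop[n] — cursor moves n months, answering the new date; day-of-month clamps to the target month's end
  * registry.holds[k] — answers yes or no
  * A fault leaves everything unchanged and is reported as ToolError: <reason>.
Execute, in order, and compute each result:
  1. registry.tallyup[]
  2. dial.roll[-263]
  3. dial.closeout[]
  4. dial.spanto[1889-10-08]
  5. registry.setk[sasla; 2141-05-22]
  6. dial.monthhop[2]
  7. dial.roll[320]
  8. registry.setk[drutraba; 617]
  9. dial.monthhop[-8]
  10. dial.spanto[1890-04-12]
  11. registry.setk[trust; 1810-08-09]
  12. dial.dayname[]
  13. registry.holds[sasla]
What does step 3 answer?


Answer: 1890-06-30

Derivation:
// 1. tallyup() == 0
// 2. roll(-263) == 1890-06-25
// 3. closeout() == 1890-06-30
// 4. spanto(1889-10-08) == -265
// 5. setk(sasla, 2141-05-22) == nil
// 6. monthhop(2) == 1890-08-30
// 7. roll(320) == 1891-07-16
// 8. setk(drutraba, 617) == nil
// 9. monthhop(-8) == 1890-11-16
// 10. spanto(1890-04-12) == -218
// 11. setk(trust, 1810-08-09) == nil
// 12. dayname() == Sunday
// 13. holds(sasla) == yes


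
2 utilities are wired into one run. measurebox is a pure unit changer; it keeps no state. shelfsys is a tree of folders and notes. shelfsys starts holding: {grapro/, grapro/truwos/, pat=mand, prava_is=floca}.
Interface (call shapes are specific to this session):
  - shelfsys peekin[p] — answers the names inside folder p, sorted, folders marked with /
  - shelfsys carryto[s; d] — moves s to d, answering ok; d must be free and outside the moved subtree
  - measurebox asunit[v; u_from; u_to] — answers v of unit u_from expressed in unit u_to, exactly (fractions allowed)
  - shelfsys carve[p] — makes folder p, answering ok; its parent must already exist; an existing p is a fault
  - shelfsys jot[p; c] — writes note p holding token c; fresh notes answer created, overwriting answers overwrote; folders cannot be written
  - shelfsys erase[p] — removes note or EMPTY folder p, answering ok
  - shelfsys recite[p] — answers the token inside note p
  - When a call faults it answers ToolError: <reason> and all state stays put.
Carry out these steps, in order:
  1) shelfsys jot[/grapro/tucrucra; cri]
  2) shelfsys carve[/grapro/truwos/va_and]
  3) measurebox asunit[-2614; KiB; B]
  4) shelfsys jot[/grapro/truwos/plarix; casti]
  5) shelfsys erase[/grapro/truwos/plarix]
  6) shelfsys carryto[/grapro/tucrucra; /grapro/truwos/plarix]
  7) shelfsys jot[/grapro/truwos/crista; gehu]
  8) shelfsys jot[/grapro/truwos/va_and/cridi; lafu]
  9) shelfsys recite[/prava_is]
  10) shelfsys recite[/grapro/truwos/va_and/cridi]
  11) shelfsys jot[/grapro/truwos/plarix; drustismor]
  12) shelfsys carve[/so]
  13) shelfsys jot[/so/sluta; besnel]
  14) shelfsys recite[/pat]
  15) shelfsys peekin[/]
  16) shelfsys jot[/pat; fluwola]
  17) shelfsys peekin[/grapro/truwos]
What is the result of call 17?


% shelfsys jot p='/grapro/tucrucra' c='cri'
  created
% shelfsys carve p='/grapro/truwos/va_and'
  ok
% measurebox asunit v='-2614' u_from='KiB' u_to='B'
  -2676736
% shelfsys jot p='/grapro/truwos/plarix' c='casti'
  created
% shelfsys erase p='/grapro/truwos/plarix'
  ok
% shelfsys carryto s='/grapro/tucrucra' d='/grapro/truwos/plarix'
  ok
% shelfsys jot p='/grapro/truwos/crista' c='gehu'
  created
% shelfsys jot p='/grapro/truwos/va_and/cridi' c='lafu'
  created
% shelfsys recite p='/prava_is'
  floca
% shelfsys recite p='/grapro/truwos/va_and/cridi'
  lafu
% shelfsys jot p='/grapro/truwos/plarix' c='drustismor'
  overwrote
% shelfsys carve p='/so'
  ok
% shelfsys jot p='/so/sluta' c='besnel'
  created
% shelfsys recite p='/pat'
  mand
% shelfsys peekin p='/'
  [grapro/, pat, prava_is, so/]
% shelfsys jot p='/pat' c='fluwola'
  overwrote
% shelfsys peekin p='/grapro/truwos'
  [crista, plarix, va_and/]

Answer: [crista, plarix, va_and/]


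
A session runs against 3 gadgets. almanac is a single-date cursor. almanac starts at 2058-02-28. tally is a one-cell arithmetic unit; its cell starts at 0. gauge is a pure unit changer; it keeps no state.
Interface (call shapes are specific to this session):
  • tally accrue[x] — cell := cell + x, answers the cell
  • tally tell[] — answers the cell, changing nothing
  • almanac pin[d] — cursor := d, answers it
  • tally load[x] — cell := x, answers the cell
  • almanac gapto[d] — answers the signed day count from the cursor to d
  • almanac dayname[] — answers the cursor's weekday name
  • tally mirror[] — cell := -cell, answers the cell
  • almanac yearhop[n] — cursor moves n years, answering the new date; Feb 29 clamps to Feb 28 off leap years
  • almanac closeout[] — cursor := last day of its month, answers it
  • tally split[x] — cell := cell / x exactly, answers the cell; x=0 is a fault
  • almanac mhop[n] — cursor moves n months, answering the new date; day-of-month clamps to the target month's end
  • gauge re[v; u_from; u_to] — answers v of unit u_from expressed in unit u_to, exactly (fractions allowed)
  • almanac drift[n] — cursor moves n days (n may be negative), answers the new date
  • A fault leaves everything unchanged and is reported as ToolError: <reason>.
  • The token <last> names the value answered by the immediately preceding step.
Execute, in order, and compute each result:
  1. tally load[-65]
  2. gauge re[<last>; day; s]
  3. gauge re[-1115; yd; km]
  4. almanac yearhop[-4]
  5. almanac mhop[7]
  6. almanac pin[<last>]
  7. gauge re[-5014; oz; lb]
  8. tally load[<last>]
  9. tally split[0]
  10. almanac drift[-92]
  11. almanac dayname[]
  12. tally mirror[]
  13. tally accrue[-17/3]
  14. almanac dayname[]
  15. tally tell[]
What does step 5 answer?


-- tally load(-65) : -65
-- gauge re(<last>, day, s) : -5616000
-- gauge re(-1115, yd, km) : -254889/250000
-- almanac yearhop(-4) : 2054-02-28
-- almanac mhop(7) : 2054-09-28
-- almanac pin(<last>) : 2054-09-28
-- gauge re(-5014, oz, lb) : -2507/8
-- tally load(<last>) : -2507/8
-- tally split(0) : ToolError: division by zero
-- almanac drift(-92) : 2054-06-28
-- almanac dayname() : Sunday
-- tally mirror() : 2507/8
-- tally accrue(-17/3) : 7385/24
-- almanac dayname() : Sunday
-- tally tell() : 7385/24

Answer: 2054-09-28


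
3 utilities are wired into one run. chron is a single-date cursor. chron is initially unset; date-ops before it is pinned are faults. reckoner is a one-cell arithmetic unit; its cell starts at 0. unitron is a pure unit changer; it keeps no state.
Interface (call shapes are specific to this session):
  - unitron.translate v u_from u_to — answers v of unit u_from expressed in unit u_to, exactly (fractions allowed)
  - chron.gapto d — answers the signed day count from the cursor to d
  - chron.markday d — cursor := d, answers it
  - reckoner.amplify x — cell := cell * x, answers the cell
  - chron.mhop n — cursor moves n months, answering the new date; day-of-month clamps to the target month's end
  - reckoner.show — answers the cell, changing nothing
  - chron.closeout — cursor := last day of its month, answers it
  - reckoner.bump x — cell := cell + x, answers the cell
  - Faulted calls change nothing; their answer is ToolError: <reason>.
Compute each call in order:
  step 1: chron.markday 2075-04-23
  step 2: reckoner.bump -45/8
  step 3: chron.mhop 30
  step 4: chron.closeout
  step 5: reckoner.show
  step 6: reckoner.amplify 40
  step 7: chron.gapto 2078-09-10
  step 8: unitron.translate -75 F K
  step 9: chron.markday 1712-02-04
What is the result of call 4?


Act: markday[2075-04-23]
Obs: 2075-04-23
Act: bump[-45/8]
Obs: -45/8
Act: mhop[30]
Obs: 2077-10-23
Act: closeout[]
Obs: 2077-10-31
Act: show[]
Obs: -45/8
Act: amplify[40]
Obs: -225
Act: gapto[2078-09-10]
Obs: 314
Act: translate[-75; F; K]
Obs: 38467/180
Act: markday[1712-02-04]
Obs: 1712-02-04

Answer: 2077-10-31


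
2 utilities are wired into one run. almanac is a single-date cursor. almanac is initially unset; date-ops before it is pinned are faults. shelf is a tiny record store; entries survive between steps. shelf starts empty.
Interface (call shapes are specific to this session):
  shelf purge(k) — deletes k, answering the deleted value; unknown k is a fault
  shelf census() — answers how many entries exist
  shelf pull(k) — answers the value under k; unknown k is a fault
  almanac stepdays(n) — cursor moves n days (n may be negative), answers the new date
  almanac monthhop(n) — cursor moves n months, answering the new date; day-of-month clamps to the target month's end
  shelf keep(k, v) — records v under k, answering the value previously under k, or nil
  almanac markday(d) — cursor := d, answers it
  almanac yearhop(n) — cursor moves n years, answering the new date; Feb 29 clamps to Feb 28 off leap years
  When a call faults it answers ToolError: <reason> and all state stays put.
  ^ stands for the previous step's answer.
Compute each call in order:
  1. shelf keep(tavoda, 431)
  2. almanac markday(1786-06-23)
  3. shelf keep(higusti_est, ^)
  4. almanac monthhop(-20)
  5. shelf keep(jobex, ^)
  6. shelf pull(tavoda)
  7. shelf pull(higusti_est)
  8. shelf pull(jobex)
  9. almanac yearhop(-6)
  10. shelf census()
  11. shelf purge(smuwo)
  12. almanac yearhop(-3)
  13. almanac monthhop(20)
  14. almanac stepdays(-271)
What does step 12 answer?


Answer: 1775-10-23

Derivation:
>>> shelf keep k: tavoda v: 431
:: nil
>>> almanac markday d: 1786-06-23
:: 1786-06-23
>>> shelf keep k: higusti_est v: ^
:: nil
>>> almanac monthhop n: -20
:: 1784-10-23
>>> shelf keep k: jobex v: ^
:: nil
>>> shelf pull k: tavoda
:: 431
>>> shelf pull k: higusti_est
:: 1786-06-23
>>> shelf pull k: jobex
:: 1784-10-23
>>> almanac yearhop n: -6
:: 1778-10-23
>>> shelf census
:: 3
>>> shelf purge k: smuwo
:: ToolError: no such key smuwo
>>> almanac yearhop n: -3
:: 1775-10-23
>>> almanac monthhop n: 20
:: 1777-06-23
>>> almanac stepdays n: -271
:: 1776-09-25


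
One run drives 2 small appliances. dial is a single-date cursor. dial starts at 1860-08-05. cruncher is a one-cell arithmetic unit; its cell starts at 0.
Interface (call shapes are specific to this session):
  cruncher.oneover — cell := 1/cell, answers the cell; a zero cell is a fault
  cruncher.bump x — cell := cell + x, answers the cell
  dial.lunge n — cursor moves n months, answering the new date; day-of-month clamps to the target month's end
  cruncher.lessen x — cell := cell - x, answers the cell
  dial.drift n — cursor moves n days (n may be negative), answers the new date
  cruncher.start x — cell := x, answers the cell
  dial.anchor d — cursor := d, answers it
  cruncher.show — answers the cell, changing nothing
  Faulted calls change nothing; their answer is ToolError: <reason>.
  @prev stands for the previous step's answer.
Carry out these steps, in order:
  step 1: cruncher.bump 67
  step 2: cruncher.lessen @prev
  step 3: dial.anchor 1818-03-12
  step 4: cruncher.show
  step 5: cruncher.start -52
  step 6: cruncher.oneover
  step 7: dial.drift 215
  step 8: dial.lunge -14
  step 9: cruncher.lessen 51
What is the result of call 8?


→ bump(x='67')
← 67
→ lessen(x='@prev')
← 0
→ anchor(d='1818-03-12')
← 1818-03-12
→ show()
← 0
→ start(x='-52')
← -52
→ oneover()
← -1/52
→ drift(n='215')
← 1818-10-13
→ lunge(n='-14')
← 1817-08-13
→ lessen(x='51')
← -2653/52

Answer: 1817-08-13


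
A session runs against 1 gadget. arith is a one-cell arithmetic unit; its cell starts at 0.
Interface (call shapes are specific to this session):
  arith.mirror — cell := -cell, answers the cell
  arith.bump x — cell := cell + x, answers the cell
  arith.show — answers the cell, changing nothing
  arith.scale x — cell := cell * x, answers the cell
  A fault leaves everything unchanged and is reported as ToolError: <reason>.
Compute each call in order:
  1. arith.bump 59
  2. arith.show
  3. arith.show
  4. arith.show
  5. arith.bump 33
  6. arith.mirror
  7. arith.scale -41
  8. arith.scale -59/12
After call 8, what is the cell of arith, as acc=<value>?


Answer: acc=-55637/3

Derivation:
Next I call arith.bump(x='59'), — result: 59.
Calling arith.show(), and observe 59.
Now I run arith.show, and observe 59.
Invoking arith.show, giving 59.
I try arith.bump(x='33'), and get 92.
Calling arith.mirror(), and get -92.
Next I call arith.scale(x='-41'), and observe 3772.
Next I call arith.scale(x='-59/12'), yielding -55637/3.


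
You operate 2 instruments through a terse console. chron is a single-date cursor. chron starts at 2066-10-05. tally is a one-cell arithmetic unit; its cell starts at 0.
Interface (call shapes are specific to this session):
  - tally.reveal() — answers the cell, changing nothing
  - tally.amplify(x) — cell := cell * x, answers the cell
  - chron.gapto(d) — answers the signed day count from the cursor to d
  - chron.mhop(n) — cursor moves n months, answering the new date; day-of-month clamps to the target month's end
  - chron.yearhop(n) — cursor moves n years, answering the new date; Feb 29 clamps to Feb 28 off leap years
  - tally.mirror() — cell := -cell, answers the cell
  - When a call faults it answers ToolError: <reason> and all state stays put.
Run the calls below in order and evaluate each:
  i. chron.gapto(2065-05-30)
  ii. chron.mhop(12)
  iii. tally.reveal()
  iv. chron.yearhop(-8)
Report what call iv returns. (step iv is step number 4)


Answer: 2059-10-05

Derivation:
$ gapto d→2065-05-30
[out] -493
$ mhop n→12
[out] 2067-10-05
$ reveal
[out] 0
$ yearhop n→-8
[out] 2059-10-05


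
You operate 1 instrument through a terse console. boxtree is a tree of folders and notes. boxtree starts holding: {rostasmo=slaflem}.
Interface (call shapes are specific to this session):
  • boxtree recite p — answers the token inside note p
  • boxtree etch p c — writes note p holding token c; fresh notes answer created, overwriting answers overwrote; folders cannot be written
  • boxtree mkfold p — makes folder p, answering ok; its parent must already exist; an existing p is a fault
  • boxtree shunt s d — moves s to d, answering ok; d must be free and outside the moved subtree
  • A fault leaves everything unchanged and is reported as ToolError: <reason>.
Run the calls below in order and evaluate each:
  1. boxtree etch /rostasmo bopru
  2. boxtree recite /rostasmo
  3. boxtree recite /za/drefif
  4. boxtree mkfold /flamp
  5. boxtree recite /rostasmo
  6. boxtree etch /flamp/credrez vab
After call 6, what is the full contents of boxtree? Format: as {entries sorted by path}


Answer: {flamp/, flamp/credrez=vab, rostasmo=bopru}

Derivation:
I run boxtree etch(p: /rostasmo, c: bopru), — result: overwrote.
Then boxtree recite(p: /rostasmo), which returns bopru.
Then boxtree recite(p: /za/drefif): ToolError: not found.
I run boxtree mkfold(p: /flamp), yielding ok.
I use boxtree recite(p: /rostasmo), which returns bopru.
Then boxtree etch(p: /flamp/credrez, c: vab), which returns created.


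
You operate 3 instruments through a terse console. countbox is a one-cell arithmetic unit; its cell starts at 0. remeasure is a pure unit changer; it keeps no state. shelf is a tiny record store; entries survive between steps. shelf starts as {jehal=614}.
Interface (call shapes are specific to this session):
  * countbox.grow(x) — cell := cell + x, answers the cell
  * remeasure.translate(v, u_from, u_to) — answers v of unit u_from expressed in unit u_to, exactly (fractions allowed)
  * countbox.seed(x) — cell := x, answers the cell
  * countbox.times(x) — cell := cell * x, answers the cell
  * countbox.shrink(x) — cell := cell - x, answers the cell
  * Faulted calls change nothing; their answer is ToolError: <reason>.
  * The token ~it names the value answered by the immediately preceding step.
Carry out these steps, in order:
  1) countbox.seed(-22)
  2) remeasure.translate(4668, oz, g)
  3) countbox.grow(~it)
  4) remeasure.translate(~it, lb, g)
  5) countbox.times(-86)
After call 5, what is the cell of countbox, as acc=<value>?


~$ countbox.seed x=-22
:: -22
~$ remeasure.translate v=4668 u_from=oz u_to=g
:: 52934229579/400000
~$ countbox.grow x=~it
:: 52925429579/400000
~$ remeasure.translate v=~it u_from=lb u_to=g
:: 2400657103600671223/40000000000
~$ countbox.times x=-86
:: -2275793471897/200000

Answer: acc=-2275793471897/200000


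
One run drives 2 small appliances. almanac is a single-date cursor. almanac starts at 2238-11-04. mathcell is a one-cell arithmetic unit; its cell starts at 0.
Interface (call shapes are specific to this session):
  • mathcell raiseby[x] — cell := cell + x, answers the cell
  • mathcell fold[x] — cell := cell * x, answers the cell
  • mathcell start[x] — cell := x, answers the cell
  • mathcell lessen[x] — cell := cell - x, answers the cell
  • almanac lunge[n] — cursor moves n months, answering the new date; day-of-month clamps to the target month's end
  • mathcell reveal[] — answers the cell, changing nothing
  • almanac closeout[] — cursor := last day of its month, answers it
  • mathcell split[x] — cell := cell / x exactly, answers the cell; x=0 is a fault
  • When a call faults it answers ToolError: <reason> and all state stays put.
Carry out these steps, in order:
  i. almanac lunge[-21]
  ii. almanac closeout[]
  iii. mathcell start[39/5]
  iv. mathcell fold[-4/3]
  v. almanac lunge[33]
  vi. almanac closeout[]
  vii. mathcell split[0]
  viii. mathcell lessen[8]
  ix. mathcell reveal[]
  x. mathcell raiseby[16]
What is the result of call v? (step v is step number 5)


Answer: 2239-11-28

Derivation:
>>> almanac lunge n: -21
  2237-02-04
>>> almanac closeout
  2237-02-28
>>> mathcell start x: 39/5
  39/5
>>> mathcell fold x: -4/3
  -52/5
>>> almanac lunge n: 33
  2239-11-28
>>> almanac closeout
  2239-11-30
>>> mathcell split x: 0
  ToolError: division by zero
>>> mathcell lessen x: 8
  -92/5
>>> mathcell reveal
  -92/5
>>> mathcell raiseby x: 16
  -12/5


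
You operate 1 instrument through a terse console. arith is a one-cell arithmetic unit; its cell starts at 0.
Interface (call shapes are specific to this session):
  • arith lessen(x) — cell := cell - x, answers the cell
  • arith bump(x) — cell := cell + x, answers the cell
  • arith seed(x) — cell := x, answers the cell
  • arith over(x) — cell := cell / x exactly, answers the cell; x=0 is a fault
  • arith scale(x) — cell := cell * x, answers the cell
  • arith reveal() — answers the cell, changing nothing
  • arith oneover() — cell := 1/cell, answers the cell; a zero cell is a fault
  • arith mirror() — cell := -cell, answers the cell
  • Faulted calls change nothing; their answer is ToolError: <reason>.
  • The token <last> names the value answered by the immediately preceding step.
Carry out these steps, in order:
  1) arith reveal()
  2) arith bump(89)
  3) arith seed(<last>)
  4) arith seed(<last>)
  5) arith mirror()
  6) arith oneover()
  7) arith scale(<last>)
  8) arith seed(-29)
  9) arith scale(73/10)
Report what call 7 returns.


% 1. arith reveal() ~> 0
% 2. arith bump(x: 89) ~> 89
% 3. arith seed(x: <last>) ~> 89
% 4. arith seed(x: <last>) ~> 89
% 5. arith mirror() ~> -89
% 6. arith oneover() ~> -1/89
% 7. arith scale(x: <last>) ~> 1/7921
% 8. arith seed(x: -29) ~> -29
% 9. arith scale(x: 73/10) ~> -2117/10

Answer: 1/7921


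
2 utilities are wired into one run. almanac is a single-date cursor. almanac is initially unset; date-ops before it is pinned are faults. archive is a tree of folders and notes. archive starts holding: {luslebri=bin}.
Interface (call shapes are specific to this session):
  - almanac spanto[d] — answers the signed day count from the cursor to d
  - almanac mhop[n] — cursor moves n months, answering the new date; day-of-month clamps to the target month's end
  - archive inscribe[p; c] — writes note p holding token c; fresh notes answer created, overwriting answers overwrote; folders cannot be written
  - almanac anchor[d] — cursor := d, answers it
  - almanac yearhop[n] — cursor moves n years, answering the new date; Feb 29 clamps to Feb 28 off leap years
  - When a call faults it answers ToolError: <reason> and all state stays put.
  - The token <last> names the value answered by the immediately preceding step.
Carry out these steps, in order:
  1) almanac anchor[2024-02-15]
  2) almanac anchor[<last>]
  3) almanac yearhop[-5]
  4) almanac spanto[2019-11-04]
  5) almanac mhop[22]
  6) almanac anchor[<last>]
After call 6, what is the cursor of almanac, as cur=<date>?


Answer: cur=2020-12-15

Derivation:
→ almanac anchor(d→2024-02-15)
← 2024-02-15
→ almanac anchor(d→<last>)
← 2024-02-15
→ almanac yearhop(n→-5)
← 2019-02-15
→ almanac spanto(d→2019-11-04)
← 262
→ almanac mhop(n→22)
← 2020-12-15
→ almanac anchor(d→<last>)
← 2020-12-15


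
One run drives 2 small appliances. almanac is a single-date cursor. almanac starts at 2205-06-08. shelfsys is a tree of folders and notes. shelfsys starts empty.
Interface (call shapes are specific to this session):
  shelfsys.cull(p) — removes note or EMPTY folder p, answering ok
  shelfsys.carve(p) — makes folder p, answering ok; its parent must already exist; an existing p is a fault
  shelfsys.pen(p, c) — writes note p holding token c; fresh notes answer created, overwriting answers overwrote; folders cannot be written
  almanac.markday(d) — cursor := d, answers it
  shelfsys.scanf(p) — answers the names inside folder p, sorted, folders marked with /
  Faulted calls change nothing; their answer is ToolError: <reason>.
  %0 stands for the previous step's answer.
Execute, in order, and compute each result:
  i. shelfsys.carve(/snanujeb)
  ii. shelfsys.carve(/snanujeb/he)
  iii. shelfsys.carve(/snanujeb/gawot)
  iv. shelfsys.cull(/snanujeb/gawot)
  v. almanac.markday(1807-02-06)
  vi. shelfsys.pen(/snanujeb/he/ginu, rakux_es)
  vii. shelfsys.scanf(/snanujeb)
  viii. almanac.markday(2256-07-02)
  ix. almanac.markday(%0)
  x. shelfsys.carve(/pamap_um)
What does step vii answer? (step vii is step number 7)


I invoke shelfsys.carve on p=/snanujeb, and get ok.
Then shelfsys.carve on p=/snanujeb/he, and get ok.
Calling shelfsys.carve on p=/snanujeb/gawot: ok.
Now I run shelfsys.cull on p=/snanujeb/gawot: ok.
I call almanac.markday on d=1807-02-06, yielding 1807-02-06.
Now I run shelfsys.pen on p=/snanujeb/he/ginu, c=rakux_es, giving created.
Using shelfsys.scanf on p=/snanujeb, and observe [he/].
Now I run almanac.markday on d=2256-07-02, — result: 2256-07-02.
Calling almanac.markday on d=%0, — result: 2256-07-02.
Calling shelfsys.carve on p=/pamap_um, and observe ok.

Answer: [he/]
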